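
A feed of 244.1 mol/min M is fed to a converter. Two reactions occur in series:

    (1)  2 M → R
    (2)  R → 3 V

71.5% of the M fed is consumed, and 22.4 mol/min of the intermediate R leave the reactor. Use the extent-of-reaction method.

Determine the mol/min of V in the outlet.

Conversion of M: M consumed = 2ξ₁ = 0.715 × 244.1 → ξ₁ = 87.27 mol/min.
R balance: n_R = 0 + 1ξ₁ − 1ξ₂ = 22.4 → ξ₂ = (1·87.27 − 22.4)/1 = 64.87 mol/min.
Outlet amounts (n = n₀ + Σ ν·ξ):
  M: 244.1 − 2(87.27) = 69.57
  R: 0 + 1(87.27) − 1(64.87) = 22.4
  V: 0 + 3(64.87) = 194.6

195 mol/min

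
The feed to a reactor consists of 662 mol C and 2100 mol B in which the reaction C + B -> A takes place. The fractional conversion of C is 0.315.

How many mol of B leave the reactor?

C reacted = 0.315 × 662 = 208.5 mol; ν_C = −1, so ξ = 208.5/1 = 208.5 mol.
Outlet amounts (n = n₀ + ν ξ):
  C: 662 − 1(208.5) = 453.5
  B: 2100 − 1(208.5) = 1891
  A: 0 + 1(208.5) = 208.5

1890 mol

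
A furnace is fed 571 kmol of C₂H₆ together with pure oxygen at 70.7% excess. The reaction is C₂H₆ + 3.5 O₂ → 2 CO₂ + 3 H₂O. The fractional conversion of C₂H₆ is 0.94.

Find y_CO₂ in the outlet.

Stoichiometric O₂ = 3.5 × 571 = 1998 kmol; O₂ fed = 1998 × 1.707 = 3411 kmol.
Fuel reacted = 0.94 × 571 → ξ = 536.7 kmol.
Outlet (n = n₀ + ν ξ):
  C₂H₆: 571 − 1(536.7) = 34.26
  O₂: 3411 − 3.5(536.7) = 1533
  CO₂: 0 + 2(536.7) = 1073
  H₂O: 0 + 3(536.7) = 1610
Total out = 4251 kmol; y_CO₂ = 1073 / 4251 = 0.2525.

0.253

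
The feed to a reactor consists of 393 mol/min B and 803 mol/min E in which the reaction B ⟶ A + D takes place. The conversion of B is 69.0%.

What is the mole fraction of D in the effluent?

B reacted = 0.69 × 393 = 271.2 mol/min; ν_B = −1, so ξ = 271.2/1 = 271.2 mol/min.
Outlet amounts (n = n₀ + ν ξ):
  B: 393 − 1(271.2) = 121.8
  A: 0 + 1(271.2) = 271.2
  D: 0 + 1(271.2) = 271.2
  E: 803 (inert)
Total out = 1467 mol/min; y_D = 271.2 / 1467 = 0.1848.

0.185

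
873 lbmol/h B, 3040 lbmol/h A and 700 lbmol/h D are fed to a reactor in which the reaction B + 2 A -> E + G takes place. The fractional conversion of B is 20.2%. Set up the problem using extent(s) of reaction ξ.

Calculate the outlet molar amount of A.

B reacted = 0.202 × 873 = 176.3 lbmol/h; ν_B = −1, so ξ = 176.3/1 = 176.3 lbmol/h.
Outlet amounts (n = n₀ + ν ξ):
  B: 873 − 1(176.3) = 696.7
  A: 3040 − 2(176.3) = 2687
  E: 0 + 1(176.3) = 176.3
  G: 0 + 1(176.3) = 176.3
  D: 700 (inert)

2690 lbmol/h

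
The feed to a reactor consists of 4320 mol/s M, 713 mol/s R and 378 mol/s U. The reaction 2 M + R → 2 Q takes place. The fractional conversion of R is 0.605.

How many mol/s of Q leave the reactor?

R reacted = 0.605 × 713 = 431.4 mol/s; ν_R = −1, so ξ = 431.4/1 = 431.4 mol/s.
Outlet amounts (n = n₀ + ν ξ):
  M: 4320 − 2(431.4) = 3457
  R: 713 − 1(431.4) = 281.6
  Q: 0 + 2(431.4) = 862.7
  U: 378 (inert)

863 mol/s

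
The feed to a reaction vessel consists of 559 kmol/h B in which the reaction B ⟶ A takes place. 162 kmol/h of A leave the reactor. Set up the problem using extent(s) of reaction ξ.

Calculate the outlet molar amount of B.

397 kmol/h

For A: n = n₀ + 1ξ → 162 = 0 + 1ξ, giving ξ = 162 kmol/h.
Outlet amounts (n = n₀ + ν ξ):
  B: 559 − 1(162) = 397
  A: 0 + 1(162) = 162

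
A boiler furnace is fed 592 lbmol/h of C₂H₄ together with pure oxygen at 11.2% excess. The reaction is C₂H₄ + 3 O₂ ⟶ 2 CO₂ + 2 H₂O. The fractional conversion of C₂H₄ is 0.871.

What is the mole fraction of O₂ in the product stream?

Stoichiometric O₂ = 3 × 592 = 1776 lbmol/h; O₂ fed = 1776 × 1.112 = 1975 lbmol/h.
Fuel reacted = 0.871 × 592 → ξ = 515.6 lbmol/h.
Outlet (n = n₀ + ν ξ):
  C₂H₄: 592 − 1(515.6) = 76.37
  O₂: 1975 − 3(515.6) = 428
  CO₂: 0 + 2(515.6) = 1031
  H₂O: 0 + 2(515.6) = 1031
Total out = 2567 lbmol/h; y_O₂ = 428 / 2567 = 0.1667.

0.167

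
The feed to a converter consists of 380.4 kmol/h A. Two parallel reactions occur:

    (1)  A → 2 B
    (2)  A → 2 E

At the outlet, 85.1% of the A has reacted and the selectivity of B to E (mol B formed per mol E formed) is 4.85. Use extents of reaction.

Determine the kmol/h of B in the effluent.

537 kmol/h

Conversion of A: A consumed = 0.851 × 380.4 = 323.7 kmol/h = 1ξ₁ + 1ξ₂.
Selectivity: 2ξ₁ / (2ξ₂) = 4.85 → ξ₁ = 4.85 ξ₂.
Substitute: (1·4.85 + 1) ξ₂ = 323.7 → ξ₂ = 55.34 kmol/h, ξ₁ = 268.4 kmol/h.
Outlet amounts (n = n₀ + Σ ν·ξ):
  A: 380.4 − 1(268.4) − 1(55.34) = 56.68
  B: 0 + 2(268.4) = 536.8
  E: 0 + 2(55.34) = 110.7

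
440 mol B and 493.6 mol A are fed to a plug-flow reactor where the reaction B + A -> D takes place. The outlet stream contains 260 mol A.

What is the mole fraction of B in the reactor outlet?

For A: n = n₀ − 1ξ → 260 = 493.6 − 1ξ, giving ξ = 233.6 mol.
Outlet amounts (n = n₀ + ν ξ):
  B: 440 − 1(233.6) = 206.4
  A: 493.6 − 1(233.6) = 260
  D: 0 + 1(233.6) = 233.6
Total out = 700 mol; y_B = 206.4 / 700 = 0.2949.

0.295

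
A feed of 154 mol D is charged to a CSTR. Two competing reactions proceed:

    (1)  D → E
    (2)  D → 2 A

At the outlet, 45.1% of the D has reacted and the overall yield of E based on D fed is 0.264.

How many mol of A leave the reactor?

Yield of E: 1ξ₁ / 154 = 0.264 → ξ₁ = 40.66 mol.
Conversion of D: 1ξ₁ + 1ξ₂ = 0.451 × 154 = 69.45 → ξ₂ = 28.8 mol.
Outlet amounts (n = n₀ + Σ ν·ξ):
  D: 154 − 1(40.66) − 1(28.8) = 84.55
  E: 0 + 1(40.66) = 40.66
  A: 0 + 2(28.8) = 57.6

57.6 mol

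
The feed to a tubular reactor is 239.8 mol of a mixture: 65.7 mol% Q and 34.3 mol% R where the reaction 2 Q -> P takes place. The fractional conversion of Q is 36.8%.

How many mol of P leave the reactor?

Q reacted = 0.368 × 157.5 = 57.98 mol; ν_Q = −2, so ξ = 57.98/2 = 28.99 mol.
Outlet amounts (n = n₀ + ν ξ):
  Q: 157.5 − 2(28.99) = 99.57
  P: 0 + 1(28.99) = 28.99
  R: 82.25 (inert)

29 mol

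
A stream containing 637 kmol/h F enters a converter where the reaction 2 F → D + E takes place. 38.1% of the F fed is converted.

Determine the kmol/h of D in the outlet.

121 kmol/h

F reacted = 0.381 × 637 = 242.7 kmol/h; ν_F = −2, so ξ = 242.7/2 = 121.3 kmol/h.
Outlet amounts (n = n₀ + ν ξ):
  F: 637 − 2(121.3) = 394.3
  D: 0 + 1(121.3) = 121.3
  E: 0 + 1(121.3) = 121.3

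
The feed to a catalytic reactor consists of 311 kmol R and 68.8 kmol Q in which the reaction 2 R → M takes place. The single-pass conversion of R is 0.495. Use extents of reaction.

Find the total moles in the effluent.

303 kmol

R reacted = 0.495 × 311 = 153.9 kmol; ν_R = −2, so ξ = 153.9/2 = 76.97 kmol.
Outlet amounts (n = n₀ + ν ξ):
  R: 311 − 2(76.97) = 157.1
  M: 0 + 1(76.97) = 76.97
  Q: 68.8 (inert)
Total out = 157.1 + 76.97 + 68.8 = 302.8 kmol.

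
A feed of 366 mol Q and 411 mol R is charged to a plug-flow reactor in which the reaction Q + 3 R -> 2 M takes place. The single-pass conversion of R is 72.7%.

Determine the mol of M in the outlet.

199 mol

R reacted = 0.727 × 411 = 298.8 mol; ν_R = −3, so ξ = 298.8/3 = 99.6 mol.
Outlet amounts (n = n₀ + ν ξ):
  Q: 366 − 1(99.6) = 266.4
  R: 411 − 3(99.6) = 112.2
  M: 0 + 2(99.6) = 199.2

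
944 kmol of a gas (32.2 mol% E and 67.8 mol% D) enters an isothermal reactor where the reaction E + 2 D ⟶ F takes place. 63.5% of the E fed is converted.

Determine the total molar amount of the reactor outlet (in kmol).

558 kmol

E reacted = 0.635 × 304 = 193 kmol; ν_E = −1, so ξ = 193/1 = 193 kmol.
Outlet amounts (n = n₀ + ν ξ):
  E: 304 − 1(193) = 110.9
  D: 640 − 2(193) = 254
  F: 0 + 1(193) = 193
Total out = 110.9 + 254 + 193 = 558 kmol.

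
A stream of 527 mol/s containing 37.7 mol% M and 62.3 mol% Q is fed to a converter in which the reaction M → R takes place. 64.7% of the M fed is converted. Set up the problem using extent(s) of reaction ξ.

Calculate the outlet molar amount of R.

129 mol/s

M reacted = 0.647 × 198.7 = 128.5 mol/s; ν_M = −1, so ξ = 128.5/1 = 128.5 mol/s.
Outlet amounts (n = n₀ + ν ξ):
  M: 198.7 − 1(128.5) = 70.13
  R: 0 + 1(128.5) = 128.5
  Q: 328.3 (inert)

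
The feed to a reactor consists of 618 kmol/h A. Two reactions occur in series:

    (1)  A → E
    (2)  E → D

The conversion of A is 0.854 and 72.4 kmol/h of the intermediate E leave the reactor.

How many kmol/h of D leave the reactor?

Conversion of A: A consumed = 1ξ₁ = 0.854 × 618 → ξ₁ = 527.8 kmol/h.
E balance: n_E = 0 + 1ξ₁ − 1ξ₂ = 72.4 → ξ₂ = (1·527.8 − 72.4)/1 = 455.4 kmol/h.
Outlet amounts (n = n₀ + Σ ν·ξ):
  A: 618 − 1(527.8) = 90.23
  E: 0 + 1(527.8) − 1(455.4) = 72.4
  D: 0 + 1(455.4) = 455.4

455 kmol/h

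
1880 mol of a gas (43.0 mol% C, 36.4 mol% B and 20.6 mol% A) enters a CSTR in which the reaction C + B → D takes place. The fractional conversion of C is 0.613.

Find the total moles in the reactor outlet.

1380 mol

C reacted = 0.613 × 808.4 = 495.5 mol; ν_C = −1, so ξ = 495.5/1 = 495.5 mol.
Outlet amounts (n = n₀ + ν ξ):
  C: 808.4 − 1(495.5) = 312.9
  B: 684.3 − 1(495.5) = 188.8
  D: 0 + 1(495.5) = 495.5
  A: 387.3 (inert)
Total out = 312.9 + 188.8 + 495.5 + 387.3 = 1384 mol.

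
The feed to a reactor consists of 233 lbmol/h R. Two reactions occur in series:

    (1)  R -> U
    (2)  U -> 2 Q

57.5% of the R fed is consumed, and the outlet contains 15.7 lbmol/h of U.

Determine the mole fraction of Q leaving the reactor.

0.673

Conversion of R: R consumed = 1ξ₁ = 0.575 × 233 → ξ₁ = 134 lbmol/h.
U balance: n_U = 0 + 1ξ₁ − 1ξ₂ = 15.7 → ξ₂ = (1·134 − 15.7)/1 = 118.3 lbmol/h.
Outlet amounts (n = n₀ + Σ ν·ξ):
  R: 233 − 1(134) = 99.03
  U: 0 + 1(134) − 1(118.3) = 15.7
  Q: 0 + 2(118.3) = 236.5
Total out = 351.3 lbmol/h; y_Q = 236.5 / 351.3 = 0.6734.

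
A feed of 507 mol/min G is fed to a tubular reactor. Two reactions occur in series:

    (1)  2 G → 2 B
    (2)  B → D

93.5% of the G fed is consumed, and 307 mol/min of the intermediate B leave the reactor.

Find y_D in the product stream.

Conversion of G: G consumed = 2ξ₁ = 0.935 × 507 → ξ₁ = 237 mol/min.
B balance: n_B = 0 + 2ξ₁ − 1ξ₂ = 307 → ξ₂ = (2·237 − 307)/1 = 167 mol/min.
Outlet amounts (n = n₀ + Σ ν·ξ):
  G: 507 − 2(237) = 32.95
  B: 0 + 2(237) − 1(167) = 307
  D: 0 + 1(167) = 167
Total out = 507 mol/min; y_D = 167 / 507 = 0.3295.

0.329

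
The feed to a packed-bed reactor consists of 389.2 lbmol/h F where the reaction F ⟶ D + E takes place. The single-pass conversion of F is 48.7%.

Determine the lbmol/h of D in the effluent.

F reacted = 0.487 × 389.2 = 189.5 lbmol/h; ν_F = −1, so ξ = 189.5/1 = 189.5 lbmol/h.
Outlet amounts (n = n₀ + ν ξ):
  F: 389.2 − 1(189.5) = 199.7
  D: 0 + 1(189.5) = 189.5
  E: 0 + 1(189.5) = 189.5

190 lbmol/h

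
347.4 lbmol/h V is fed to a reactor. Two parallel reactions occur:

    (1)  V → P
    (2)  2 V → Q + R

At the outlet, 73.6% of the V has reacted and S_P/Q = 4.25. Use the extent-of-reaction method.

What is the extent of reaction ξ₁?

Conversion of V: V consumed = 0.736 × 347.4 = 255.7 lbmol/h = 1ξ₁ + 2ξ₂.
Selectivity: 1ξ₁ / (1ξ₂) = 4.25 → ξ₁ = 4.25 ξ₂.
Substitute: (1·4.25 + 2) ξ₂ = 255.7 → ξ₂ = 40.91 lbmol/h, ξ₁ = 173.9 lbmol/h.
Outlet amounts (n = n₀ + Σ ν·ξ):
  V: 347.4 − 1(173.9) − 2(40.91) = 91.71
  P: 0 + 1(173.9) = 173.9
  Q: 0 + 1(40.91) = 40.91
  R: 0 + 1(40.91) = 40.91

ξ₁ = 174 lbmol/h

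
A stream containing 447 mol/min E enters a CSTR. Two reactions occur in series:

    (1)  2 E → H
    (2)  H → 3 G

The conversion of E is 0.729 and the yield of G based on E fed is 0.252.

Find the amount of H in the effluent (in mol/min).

125 mol/min

Conversion of E: E consumed = 2ξ₁ = 0.729 × 447 → ξ₁ = 162.9 mol/min.
Yield of G: 3ξ₂ / 447 = 0.252 → ξ₂ = 37.55 mol/min.
Outlet amounts (n = n₀ + Σ ν·ξ):
  E: 447 − 2(162.9) = 121.1
  H: 0 + 1(162.9) − 1(37.55) = 125.4
  G: 0 + 3(37.55) = 112.6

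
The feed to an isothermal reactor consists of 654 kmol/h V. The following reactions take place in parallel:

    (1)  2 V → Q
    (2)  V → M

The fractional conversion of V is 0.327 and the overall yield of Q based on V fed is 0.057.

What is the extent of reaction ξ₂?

ξ₂ = 139 kmol/h

Yield of Q: 1ξ₁ / 654 = 0.057 → ξ₁ = 37.28 kmol/h.
Conversion of V: 2ξ₁ + 1ξ₂ = 0.327 × 654 = 213.9 → ξ₂ = 139.3 kmol/h.
Outlet amounts (n = n₀ + Σ ν·ξ):
  V: 654 − 2(37.28) − 1(139.3) = 440.1
  Q: 0 + 1(37.28) = 37.28
  M: 0 + 1(139.3) = 139.3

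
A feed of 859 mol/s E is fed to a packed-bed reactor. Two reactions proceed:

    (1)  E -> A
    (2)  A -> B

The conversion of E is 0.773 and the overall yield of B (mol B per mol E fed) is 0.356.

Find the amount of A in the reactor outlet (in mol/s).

358 mol/s

Conversion of E: E consumed = 1ξ₁ = 0.773 × 859 → ξ₁ = 664 mol/s.
Yield of B: 1ξ₂ / 859 = 0.356 → ξ₂ = 305.8 mol/s.
Outlet amounts (n = n₀ + Σ ν·ξ):
  E: 859 − 1(664) = 195
  A: 0 + 1(664) − 1(305.8) = 358.2
  B: 0 + 1(305.8) = 305.8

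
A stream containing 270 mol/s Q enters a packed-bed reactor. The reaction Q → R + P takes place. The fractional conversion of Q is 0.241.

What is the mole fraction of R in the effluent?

0.194

Q reacted = 0.241 × 270 = 65.07 mol/s; ν_Q = −1, so ξ = 65.07/1 = 65.07 mol/s.
Outlet amounts (n = n₀ + ν ξ):
  Q: 270 − 1(65.07) = 204.9
  R: 0 + 1(65.07) = 65.07
  P: 0 + 1(65.07) = 65.07
Total out = 335.1 mol/s; y_R = 65.07 / 335.1 = 0.1942.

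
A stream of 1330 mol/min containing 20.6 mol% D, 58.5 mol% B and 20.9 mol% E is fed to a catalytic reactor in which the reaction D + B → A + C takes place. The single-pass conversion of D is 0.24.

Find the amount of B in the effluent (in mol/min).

712 mol/min

D reacted = 0.24 × 274 = 65.76 mol/min; ν_D = −1, so ξ = 65.76/1 = 65.76 mol/min.
Outlet amounts (n = n₀ + ν ξ):
  D: 274 − 1(65.76) = 208.2
  B: 778 − 1(65.76) = 712.3
  A: 0 + 1(65.76) = 65.76
  C: 0 + 1(65.76) = 65.76
  E: 278 (inert)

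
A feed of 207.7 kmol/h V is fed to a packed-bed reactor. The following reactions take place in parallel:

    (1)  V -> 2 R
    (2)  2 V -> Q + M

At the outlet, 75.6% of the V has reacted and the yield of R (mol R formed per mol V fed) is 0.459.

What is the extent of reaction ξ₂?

Yield of R: 2ξ₁ / 207.7 = 0.459 → ξ₁ = 47.67 kmol/h.
Conversion of V: 1ξ₁ + 2ξ₂ = 0.756 × 207.7 = 157 → ξ₂ = 54.68 kmol/h.
Outlet amounts (n = n₀ + Σ ν·ξ):
  V: 207.7 − 1(47.67) − 2(54.68) = 50.68
  R: 0 + 2(47.67) = 95.33
  Q: 0 + 1(54.68) = 54.68
  M: 0 + 1(54.68) = 54.68

ξ₂ = 54.7 kmol/h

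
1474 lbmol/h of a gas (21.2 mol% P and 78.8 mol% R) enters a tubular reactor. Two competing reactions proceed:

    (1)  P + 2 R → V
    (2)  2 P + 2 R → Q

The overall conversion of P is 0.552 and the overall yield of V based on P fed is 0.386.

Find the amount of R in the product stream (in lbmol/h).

Yield of V: 1ξ₁ / 312.5 = 0.386 → ξ₁ = 120.6 lbmol/h.
Conversion of P: 1ξ₁ + 2ξ₂ = 0.552 × 312.5 = 172.5 → ξ₂ = 25.94 lbmol/h.
Outlet amounts (n = n₀ + Σ ν·ξ):
  P: 312.5 − 1(120.6) − 2(25.94) = 140
  R: 1162 − 2(120.6) − 2(25.94) = 868.4
  V: 0 + 1(120.6) = 120.6
  Q: 0 + 1(25.94) = 25.94

868 lbmol/h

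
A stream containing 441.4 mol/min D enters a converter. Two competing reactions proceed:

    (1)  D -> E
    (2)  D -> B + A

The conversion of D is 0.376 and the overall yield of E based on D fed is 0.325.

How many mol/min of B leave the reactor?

Yield of E: 1ξ₁ / 441.4 = 0.325 → ξ₁ = 143.5 mol/min.
Conversion of D: 1ξ₁ + 1ξ₂ = 0.376 × 441.4 = 166 → ξ₂ = 22.51 mol/min.
Outlet amounts (n = n₀ + Σ ν·ξ):
  D: 441.4 − 1(143.5) − 1(22.51) = 275.4
  E: 0 + 1(143.5) = 143.5
  B: 0 + 1(22.51) = 22.51
  A: 0 + 1(22.51) = 22.51

22.5 mol/min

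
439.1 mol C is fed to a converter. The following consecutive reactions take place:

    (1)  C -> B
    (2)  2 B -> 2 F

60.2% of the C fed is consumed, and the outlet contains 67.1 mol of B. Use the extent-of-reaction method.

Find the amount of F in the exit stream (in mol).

197 mol

Conversion of C: C consumed = 1ξ₁ = 0.602 × 439.1 → ξ₁ = 264.3 mol.
B balance: n_B = 0 + 1ξ₁ − 2ξ₂ = 67.1 → ξ₂ = (1·264.3 − 67.1)/2 = 98.62 mol.
Outlet amounts (n = n₀ + Σ ν·ξ):
  C: 439.1 − 1(264.3) = 174.8
  B: 0 + 1(264.3) − 2(98.62) = 67.1
  F: 0 + 2(98.62) = 197.2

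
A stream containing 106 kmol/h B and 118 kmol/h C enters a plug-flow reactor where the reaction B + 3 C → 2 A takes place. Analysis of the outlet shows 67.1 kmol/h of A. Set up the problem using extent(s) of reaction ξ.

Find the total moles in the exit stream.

157 kmol/h

For A: n = n₀ + 2ξ → 67.1 = 0 + 2ξ, giving ξ = 33.55 kmol/h.
Outlet amounts (n = n₀ + ν ξ):
  B: 106 − 1(33.55) = 72.45
  C: 118 − 3(33.55) = 17.35
  A: 0 + 2(33.55) = 67.1
Total out = 72.45 + 17.35 + 67.1 = 156.9 kmol/h.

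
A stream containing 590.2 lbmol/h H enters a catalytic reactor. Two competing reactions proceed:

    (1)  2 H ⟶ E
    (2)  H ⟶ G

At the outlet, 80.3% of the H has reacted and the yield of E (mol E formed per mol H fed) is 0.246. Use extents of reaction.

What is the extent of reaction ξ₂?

Yield of E: 1ξ₁ / 590.2 = 0.246 → ξ₁ = 145.2 lbmol/h.
Conversion of H: 2ξ₁ + 1ξ₂ = 0.803 × 590.2 = 473.9 → ξ₂ = 183.6 lbmol/h.
Outlet amounts (n = n₀ + Σ ν·ξ):
  H: 590.2 − 2(145.2) − 1(183.6) = 116.3
  E: 0 + 1(145.2) = 145.2
  G: 0 + 1(183.6) = 183.6

ξ₂ = 184 lbmol/h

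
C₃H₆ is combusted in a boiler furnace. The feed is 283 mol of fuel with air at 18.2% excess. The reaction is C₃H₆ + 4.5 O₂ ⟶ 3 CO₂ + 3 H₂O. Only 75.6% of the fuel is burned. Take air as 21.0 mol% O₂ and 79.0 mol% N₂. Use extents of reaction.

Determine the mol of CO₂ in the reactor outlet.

642 mol

Stoichiometric O₂ = 4.5 × 283 = 1274 mol; O₂ fed = 1274 × 1.182 = 1505 mol.
N₂ fed = 1505 × 79/21 = 5663 mol.
Fuel reacted = 0.756 × 283 → ξ = 213.9 mol.
Outlet (n = n₀ + ν ξ):
  C₃H₆: 283 − 1(213.9) = 69.05
  O₂: 1505 − 4.5(213.9) = 542.5
  N₂: 5663 (inert)
  CO₂: 0 + 3(213.9) = 641.8
  H₂O: 0 + 3(213.9) = 641.8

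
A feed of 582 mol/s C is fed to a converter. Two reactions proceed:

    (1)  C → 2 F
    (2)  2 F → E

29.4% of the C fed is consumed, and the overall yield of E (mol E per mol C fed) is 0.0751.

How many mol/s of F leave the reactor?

255 mol/s

Conversion of C: C consumed = 1ξ₁ = 0.294 × 582 → ξ₁ = 171.1 mol/s.
Yield of E: 1ξ₂ / 582 = 0.0751 → ξ₂ = 43.71 mol/s.
Outlet amounts (n = n₀ + Σ ν·ξ):
  C: 582 − 1(171.1) = 410.9
  F: 0 + 2(171.1) − 2(43.71) = 254.8
  E: 0 + 1(43.71) = 43.71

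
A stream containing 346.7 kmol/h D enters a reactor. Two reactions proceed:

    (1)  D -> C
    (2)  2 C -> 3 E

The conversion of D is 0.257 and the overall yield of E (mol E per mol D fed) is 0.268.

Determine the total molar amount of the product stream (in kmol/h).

Conversion of D: D consumed = 1ξ₁ = 0.257 × 346.7 → ξ₁ = 89.1 kmol/h.
Yield of E: 3ξ₂ / 346.7 = 0.268 → ξ₂ = 30.97 kmol/h.
Outlet amounts (n = n₀ + Σ ν·ξ):
  D: 346.7 − 1(89.1) = 257.6
  C: 0 + 1(89.1) − 2(30.97) = 27.16
  E: 0 + 3(30.97) = 92.92
Total out = 257.6 + 27.16 + 92.92 = 377.7 kmol/h.

378 kmol/h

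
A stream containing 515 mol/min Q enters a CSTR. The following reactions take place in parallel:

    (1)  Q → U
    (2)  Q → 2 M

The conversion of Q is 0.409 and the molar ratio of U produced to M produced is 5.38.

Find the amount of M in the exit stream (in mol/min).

35.8 mol/min

Conversion of Q: Q consumed = 0.409 × 515 = 210.6 mol/min = 1ξ₁ + 1ξ₂.
Selectivity: 1ξ₁ / (2ξ₂) = 5.38 → ξ₁ = 10.76 ξ₂.
Substitute: (1·10.76 + 1) ξ₂ = 210.6 → ξ₂ = 17.91 mol/min, ξ₁ = 192.7 mol/min.
Outlet amounts (n = n₀ + Σ ν·ξ):
  Q: 515 − 1(192.7) − 1(17.91) = 304.4
  U: 0 + 1(192.7) = 192.7
  M: 0 + 2(17.91) = 35.82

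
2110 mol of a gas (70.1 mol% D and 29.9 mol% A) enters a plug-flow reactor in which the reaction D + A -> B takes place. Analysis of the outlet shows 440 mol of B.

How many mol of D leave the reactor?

1040 mol

For B: n = n₀ + 1ξ → 440 = 0 + 1ξ, giving ξ = 440 mol.
Outlet amounts (n = n₀ + ν ξ):
  D: 1479 − 1(440) = 1039
  A: 630.9 − 1(440) = 190.9
  B: 0 + 1(440) = 440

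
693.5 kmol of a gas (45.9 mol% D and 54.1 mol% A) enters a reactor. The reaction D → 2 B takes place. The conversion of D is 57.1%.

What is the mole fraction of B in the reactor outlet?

D reacted = 0.571 × 318.3 = 181.8 kmol; ν_D = −1, so ξ = 181.8/1 = 181.8 kmol.
Outlet amounts (n = n₀ + ν ξ):
  D: 318.3 − 1(181.8) = 136.6
  B: 0 + 2(181.8) = 363.5
  A: 375.2 (inert)
Total out = 875.3 kmol; y_B = 363.5 / 875.3 = 0.4153.

0.415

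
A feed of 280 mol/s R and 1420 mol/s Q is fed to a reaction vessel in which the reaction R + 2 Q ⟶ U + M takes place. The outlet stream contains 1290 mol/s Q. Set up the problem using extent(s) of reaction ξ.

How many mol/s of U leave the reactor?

For Q: n = n₀ − 2ξ → 1290 = 1420 − 2ξ, giving ξ = 65 mol/s.
Outlet amounts (n = n₀ + ν ξ):
  R: 280 − 1(65) = 215
  Q: 1420 − 2(65) = 1290
  U: 0 + 1(65) = 65
  M: 0 + 1(65) = 65

65 mol/s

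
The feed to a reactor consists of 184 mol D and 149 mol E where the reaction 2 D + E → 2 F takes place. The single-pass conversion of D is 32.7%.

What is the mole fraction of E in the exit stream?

D reacted = 0.327 × 184 = 60.17 mol; ν_D = −2, so ξ = 60.17/2 = 30.08 mol.
Outlet amounts (n = n₀ + ν ξ):
  D: 184 − 2(30.08) = 123.8
  E: 149 − 1(30.08) = 118.9
  F: 0 + 2(30.08) = 60.17
Total out = 302.9 mol; y_E = 118.9 / 302.9 = 0.3926.

0.393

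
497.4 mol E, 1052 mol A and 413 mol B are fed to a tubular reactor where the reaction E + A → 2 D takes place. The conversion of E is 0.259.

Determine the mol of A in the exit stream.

E reacted = 0.259 × 497.4 = 128.8 mol; ν_E = −1, so ξ = 128.8/1 = 128.8 mol.
Outlet amounts (n = n₀ + ν ξ):
  E: 497.4 − 1(128.8) = 368.6
  A: 1052 − 1(128.8) = 923.2
  D: 0 + 2(128.8) = 257.7
  B: 413 (inert)

923 mol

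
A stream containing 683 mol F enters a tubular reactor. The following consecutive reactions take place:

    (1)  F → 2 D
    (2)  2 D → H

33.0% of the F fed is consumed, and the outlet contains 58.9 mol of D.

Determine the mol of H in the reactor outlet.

196 mol

Conversion of F: F consumed = 1ξ₁ = 0.33 × 683 → ξ₁ = 225.4 mol.
D balance: n_D = 0 + 2ξ₁ − 2ξ₂ = 58.9 → ξ₂ = (2·225.4 − 58.9)/2 = 195.9 mol.
Outlet amounts (n = n₀ + Σ ν·ξ):
  F: 683 − 1(225.4) = 457.6
  D: 0 + 2(225.4) − 2(195.9) = 58.9
  H: 0 + 1(195.9) = 195.9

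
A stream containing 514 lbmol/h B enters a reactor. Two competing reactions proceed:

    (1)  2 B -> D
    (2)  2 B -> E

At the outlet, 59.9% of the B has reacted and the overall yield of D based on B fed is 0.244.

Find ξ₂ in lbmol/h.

Yield of D: 1ξ₁ / 514 = 0.244 → ξ₁ = 125.4 lbmol/h.
Conversion of B: 2ξ₁ + 2ξ₂ = 0.599 × 514 = 307.9 → ξ₂ = 28.53 lbmol/h.
Outlet amounts (n = n₀ + Σ ν·ξ):
  B: 514 − 2(125.4) − 2(28.53) = 206.1
  D: 0 + 1(125.4) = 125.4
  E: 0 + 1(28.53) = 28.53

ξ₂ = 28.5 lbmol/h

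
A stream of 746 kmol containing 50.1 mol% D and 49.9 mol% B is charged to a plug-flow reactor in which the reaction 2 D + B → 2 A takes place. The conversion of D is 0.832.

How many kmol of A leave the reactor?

D reacted = 0.832 × 373.7 = 311 kmol; ν_D = −2, so ξ = 311/2 = 155.5 kmol.
Outlet amounts (n = n₀ + ν ξ):
  D: 373.7 − 2(155.5) = 62.79
  B: 372.3 − 1(155.5) = 216.8
  A: 0 + 2(155.5) = 311

311 kmol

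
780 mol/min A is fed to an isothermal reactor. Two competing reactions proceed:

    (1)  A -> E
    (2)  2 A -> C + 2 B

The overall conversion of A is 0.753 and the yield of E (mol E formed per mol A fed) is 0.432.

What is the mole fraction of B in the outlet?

0.277

Yield of E: 1ξ₁ / 780 = 0.432 → ξ₁ = 337 mol/min.
Conversion of A: 1ξ₁ + 2ξ₂ = 0.753 × 780 = 587.3 → ξ₂ = 125.2 mol/min.
Outlet amounts (n = n₀ + Σ ν·ξ):
  A: 780 − 1(337) − 2(125.2) = 192.7
  E: 0 + 1(337) = 337
  C: 0 + 1(125.2) = 125.2
  B: 0 + 2(125.2) = 250.4
Total out = 905.2 mol/min; y_B = 250.4 / 905.2 = 0.2766.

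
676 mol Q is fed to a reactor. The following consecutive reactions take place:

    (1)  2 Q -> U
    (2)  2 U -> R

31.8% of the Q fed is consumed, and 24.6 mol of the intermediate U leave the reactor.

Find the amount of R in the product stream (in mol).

Conversion of Q: Q consumed = 2ξ₁ = 0.318 × 676 → ξ₁ = 107.5 mol.
U balance: n_U = 0 + 1ξ₁ − 2ξ₂ = 24.6 → ξ₂ = (1·107.5 − 24.6)/2 = 41.44 mol.
Outlet amounts (n = n₀ + Σ ν·ξ):
  Q: 676 − 2(107.5) = 461
  U: 0 + 1(107.5) − 2(41.44) = 24.6
  R: 0 + 1(41.44) = 41.44

41.4 mol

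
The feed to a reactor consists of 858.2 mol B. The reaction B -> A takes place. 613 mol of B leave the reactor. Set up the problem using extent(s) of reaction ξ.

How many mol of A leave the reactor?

245 mol

For B: n = n₀ − 1ξ → 613 = 858.2 − 1ξ, giving ξ = 245.2 mol.
Outlet amounts (n = n₀ + ν ξ):
  B: 858.2 − 1(245.2) = 613
  A: 0 + 1(245.2) = 245.2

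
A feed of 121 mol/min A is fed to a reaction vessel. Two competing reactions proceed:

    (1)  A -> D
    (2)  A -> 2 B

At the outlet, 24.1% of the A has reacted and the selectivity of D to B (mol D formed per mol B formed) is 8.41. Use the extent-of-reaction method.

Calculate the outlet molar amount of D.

27.5 mol/min

Conversion of A: A consumed = 0.241 × 121 = 29.16 mol/min = 1ξ₁ + 1ξ₂.
Selectivity: 1ξ₁ / (2ξ₂) = 8.41 → ξ₁ = 16.82 ξ₂.
Substitute: (1·16.82 + 1) ξ₂ = 29.16 → ξ₂ = 1.636 mol/min, ξ₁ = 27.52 mol/min.
Outlet amounts (n = n₀ + Σ ν·ξ):
  A: 121 − 1(27.52) − 1(1.636) = 91.84
  D: 0 + 1(27.52) = 27.52
  B: 0 + 2(1.636) = 3.273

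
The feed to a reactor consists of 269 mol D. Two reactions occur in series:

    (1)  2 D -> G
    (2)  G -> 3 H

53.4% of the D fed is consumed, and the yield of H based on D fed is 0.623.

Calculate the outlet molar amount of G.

Conversion of D: D consumed = 2ξ₁ = 0.534 × 269 → ξ₁ = 71.82 mol.
Yield of H: 3ξ₂ / 269 = 0.623 → ξ₂ = 55.86 mol.
Outlet amounts (n = n₀ + Σ ν·ξ):
  D: 269 − 2(71.82) = 125.4
  G: 0 + 1(71.82) − 1(55.86) = 15.96
  H: 0 + 3(55.86) = 167.6

16 mol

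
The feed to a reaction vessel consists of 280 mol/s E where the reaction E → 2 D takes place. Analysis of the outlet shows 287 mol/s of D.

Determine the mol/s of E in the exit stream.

For D: n = n₀ + 2ξ → 287 = 0 + 2ξ, giving ξ = 143.5 mol/s.
Outlet amounts (n = n₀ + ν ξ):
  E: 280 − 1(143.5) = 136.5
  D: 0 + 2(143.5) = 287

136 mol/s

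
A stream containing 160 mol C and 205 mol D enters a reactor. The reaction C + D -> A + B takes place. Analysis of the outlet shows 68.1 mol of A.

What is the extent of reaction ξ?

For A: n = n₀ + 1ξ → 68.1 = 0 + 1ξ, giving ξ = 68.1 mol.
Outlet amounts (n = n₀ + ν ξ):
  C: 160 − 1(68.1) = 91.9
  D: 205 − 1(68.1) = 136.9
  A: 0 + 1(68.1) = 68.1
  B: 0 + 1(68.1) = 68.1

ξ = 68.1 mol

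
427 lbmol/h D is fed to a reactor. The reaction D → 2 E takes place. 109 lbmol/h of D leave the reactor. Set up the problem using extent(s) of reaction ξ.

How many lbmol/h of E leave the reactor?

636 lbmol/h

For D: n = n₀ − 1ξ → 109 = 427 − 1ξ, giving ξ = 318 lbmol/h.
Outlet amounts (n = n₀ + ν ξ):
  D: 427 − 1(318) = 109
  E: 0 + 2(318) = 636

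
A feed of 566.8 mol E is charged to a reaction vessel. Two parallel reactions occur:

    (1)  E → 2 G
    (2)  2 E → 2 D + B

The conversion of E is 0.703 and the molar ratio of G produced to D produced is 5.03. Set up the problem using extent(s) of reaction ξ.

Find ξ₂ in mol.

Conversion of E: E consumed = 0.703 × 566.8 = 398.5 mol = 1ξ₁ + 2ξ₂.
Selectivity: 2ξ₁ / (2ξ₂) = 5.03 → ξ₁ = 5.03 ξ₂.
Substitute: (1·5.03 + 2) ξ₂ = 398.5 → ξ₂ = 56.68 mol, ξ₁ = 285.1 mol.
Outlet amounts (n = n₀ + Σ ν·ξ):
  E: 566.8 − 1(285.1) − 2(56.68) = 168.3
  G: 0 + 2(285.1) = 570.2
  D: 0 + 2(56.68) = 113.4
  B: 0 + 1(56.68) = 56.68

ξ₂ = 56.7 mol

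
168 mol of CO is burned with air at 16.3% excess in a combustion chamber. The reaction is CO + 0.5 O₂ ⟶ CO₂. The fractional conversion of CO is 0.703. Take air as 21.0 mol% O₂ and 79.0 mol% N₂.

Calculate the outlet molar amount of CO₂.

Stoichiometric O₂ = 0.5 × 168 = 84 mol; O₂ fed = 84 × 1.163 = 97.69 mol.
N₂ fed = 97.69 × 79/21 = 367.5 mol.
Fuel reacted = 0.703 × 168 → ξ = 118.1 mol.
Outlet (n = n₀ + ν ξ):
  CO: 168 − 1(118.1) = 49.9
  O₂: 97.69 − 0.5(118.1) = 38.64
  N₂: 367.5 (inert)
  CO₂: 0 + 1(118.1) = 118.1

118 mol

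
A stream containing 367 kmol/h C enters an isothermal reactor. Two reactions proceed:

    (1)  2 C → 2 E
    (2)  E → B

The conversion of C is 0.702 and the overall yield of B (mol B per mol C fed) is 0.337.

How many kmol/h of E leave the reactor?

Conversion of C: C consumed = 2ξ₁ = 0.702 × 367 → ξ₁ = 128.8 kmol/h.
Yield of B: 1ξ₂ / 367 = 0.337 → ξ₂ = 123.7 kmol/h.
Outlet amounts (n = n₀ + Σ ν·ξ):
  C: 367 − 2(128.8) = 109.4
  E: 0 + 2(128.8) − 1(123.7) = 134
  B: 0 + 1(123.7) = 123.7

134 kmol/h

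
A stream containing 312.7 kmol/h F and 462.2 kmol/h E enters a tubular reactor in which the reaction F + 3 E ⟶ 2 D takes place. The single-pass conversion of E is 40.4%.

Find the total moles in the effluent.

650 kmol/h

E reacted = 0.404 × 462.2 = 186.7 kmol/h; ν_E = −3, so ξ = 186.7/3 = 62.24 kmol/h.
Outlet amounts (n = n₀ + ν ξ):
  F: 312.7 − 1(62.24) = 250.5
  E: 462.2 − 3(62.24) = 275.5
  D: 0 + 2(62.24) = 124.5
Total out = 250.5 + 275.5 + 124.5 = 650.4 kmol/h.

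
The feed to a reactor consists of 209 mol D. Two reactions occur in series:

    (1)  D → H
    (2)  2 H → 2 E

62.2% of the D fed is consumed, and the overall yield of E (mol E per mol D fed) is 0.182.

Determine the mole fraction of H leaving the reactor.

Conversion of D: D consumed = 1ξ₁ = 0.622 × 209 → ξ₁ = 130 mol.
Yield of E: 2ξ₂ / 209 = 0.182 → ξ₂ = 19.02 mol.
Outlet amounts (n = n₀ + Σ ν·ξ):
  D: 209 − 1(130) = 79
  H: 0 + 1(130) − 2(19.02) = 91.96
  E: 0 + 2(19.02) = 38.04
Total out = 209 mol; y_H = 91.96 / 209 = 0.44.

0.44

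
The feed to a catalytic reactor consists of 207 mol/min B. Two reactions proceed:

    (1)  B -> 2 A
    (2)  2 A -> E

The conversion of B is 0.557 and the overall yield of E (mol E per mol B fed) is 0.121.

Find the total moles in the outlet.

297 mol/min

Conversion of B: B consumed = 1ξ₁ = 0.557 × 207 → ξ₁ = 115.3 mol/min.
Yield of E: 1ξ₂ / 207 = 0.121 → ξ₂ = 25.05 mol/min.
Outlet amounts (n = n₀ + Σ ν·ξ):
  B: 207 − 1(115.3) = 91.7
  A: 0 + 2(115.3) − 2(25.05) = 180.5
  E: 0 + 1(25.05) = 25.05
Total out = 91.7 + 180.5 + 25.05 = 297.3 mol/min.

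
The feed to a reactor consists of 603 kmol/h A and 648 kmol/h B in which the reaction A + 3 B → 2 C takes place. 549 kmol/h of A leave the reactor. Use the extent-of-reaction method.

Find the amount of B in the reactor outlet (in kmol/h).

486 kmol/h

For A: n = n₀ − 1ξ → 549 = 603 − 1ξ, giving ξ = 54 kmol/h.
Outlet amounts (n = n₀ + ν ξ):
  A: 603 − 1(54) = 549
  B: 648 − 3(54) = 486
  C: 0 + 2(54) = 108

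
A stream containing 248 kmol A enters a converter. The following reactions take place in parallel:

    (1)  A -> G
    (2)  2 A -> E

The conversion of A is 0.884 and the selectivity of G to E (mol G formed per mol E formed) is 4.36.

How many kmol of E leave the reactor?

Conversion of A: A consumed = 0.884 × 248 = 219.2 kmol = 1ξ₁ + 2ξ₂.
Selectivity: 1ξ₁ / (1ξ₂) = 4.36 → ξ₁ = 4.36 ξ₂.
Substitute: (1·4.36 + 2) ξ₂ = 219.2 → ξ₂ = 34.47 kmol, ξ₁ = 150.3 kmol.
Outlet amounts (n = n₀ + Σ ν·ξ):
  A: 248 − 1(150.3) − 2(34.47) = 28.77
  G: 0 + 1(150.3) = 150.3
  E: 0 + 1(34.47) = 34.47

34.5 kmol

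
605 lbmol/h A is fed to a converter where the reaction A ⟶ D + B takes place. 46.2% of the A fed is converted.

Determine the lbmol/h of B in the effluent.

A reacted = 0.462 × 605 = 279.5 lbmol/h; ν_A = −1, so ξ = 279.5/1 = 279.5 lbmol/h.
Outlet amounts (n = n₀ + ν ξ):
  A: 605 − 1(279.5) = 325.5
  D: 0 + 1(279.5) = 279.5
  B: 0 + 1(279.5) = 279.5

280 lbmol/h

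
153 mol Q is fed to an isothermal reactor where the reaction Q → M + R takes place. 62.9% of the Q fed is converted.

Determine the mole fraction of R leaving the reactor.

0.386

Q reacted = 0.629 × 153 = 96.24 mol; ν_Q = −1, so ξ = 96.24/1 = 96.24 mol.
Outlet amounts (n = n₀ + ν ξ):
  Q: 153 − 1(96.24) = 56.76
  M: 0 + 1(96.24) = 96.24
  R: 0 + 1(96.24) = 96.24
Total out = 249.2 mol; y_R = 96.24 / 249.2 = 0.3861.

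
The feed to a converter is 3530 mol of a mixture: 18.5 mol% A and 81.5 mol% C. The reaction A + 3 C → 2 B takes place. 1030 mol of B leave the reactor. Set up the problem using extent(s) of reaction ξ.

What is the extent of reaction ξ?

For B: n = n₀ + 2ξ → 1030 = 0 + 2ξ, giving ξ = 515 mol.
Outlet amounts (n = n₀ + ν ξ):
  A: 653 − 1(515) = 138
  C: 2877 − 3(515) = 1332
  B: 0 + 2(515) = 1030

ξ = 515 mol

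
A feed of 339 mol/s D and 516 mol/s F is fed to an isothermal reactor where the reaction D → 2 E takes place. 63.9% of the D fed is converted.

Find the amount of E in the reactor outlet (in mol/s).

D reacted = 0.639 × 339 = 216.6 mol/s; ν_D = −1, so ξ = 216.6/1 = 216.6 mol/s.
Outlet amounts (n = n₀ + ν ξ):
  D: 339 − 1(216.6) = 122.4
  E: 0 + 2(216.6) = 433.2
  F: 516 (inert)

433 mol/s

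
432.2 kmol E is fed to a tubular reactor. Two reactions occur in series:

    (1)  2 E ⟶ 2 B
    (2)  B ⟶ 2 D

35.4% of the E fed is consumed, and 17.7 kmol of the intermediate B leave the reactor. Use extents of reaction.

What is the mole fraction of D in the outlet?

Conversion of E: E consumed = 2ξ₁ = 0.354 × 432.2 → ξ₁ = 76.5 kmol.
B balance: n_B = 0 + 2ξ₁ − 1ξ₂ = 17.7 → ξ₂ = (2·76.5 − 17.7)/1 = 135.3 kmol.
Outlet amounts (n = n₀ + Σ ν·ξ):
  E: 432.2 − 2(76.5) = 279.2
  B: 0 + 2(76.5) − 1(135.3) = 17.7
  D: 0 + 2(135.3) = 270.6
Total out = 567.5 kmol; y_D = 270.6 / 567.5 = 0.4768.

0.477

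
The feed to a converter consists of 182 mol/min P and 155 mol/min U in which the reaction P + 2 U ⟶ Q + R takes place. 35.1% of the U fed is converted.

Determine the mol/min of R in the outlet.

27.2 mol/min

U reacted = 0.351 × 155 = 54.4 mol/min; ν_U = −2, so ξ = 54.4/2 = 27.2 mol/min.
Outlet amounts (n = n₀ + ν ξ):
  P: 182 − 1(27.2) = 154.8
  U: 155 − 2(27.2) = 100.6
  Q: 0 + 1(27.2) = 27.2
  R: 0 + 1(27.2) = 27.2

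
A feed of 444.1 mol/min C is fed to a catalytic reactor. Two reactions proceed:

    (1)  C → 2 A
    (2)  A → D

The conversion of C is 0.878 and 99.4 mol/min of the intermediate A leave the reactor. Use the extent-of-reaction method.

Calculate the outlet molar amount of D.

680 mol/min

Conversion of C: C consumed = 1ξ₁ = 0.878 × 444.1 → ξ₁ = 389.9 mol/min.
A balance: n_A = 0 + 2ξ₁ − 1ξ₂ = 99.4 → ξ₂ = (2·389.9 − 99.4)/1 = 680.4 mol/min.
Outlet amounts (n = n₀ + Σ ν·ξ):
  C: 444.1 − 1(389.9) = 54.18
  A: 0 + 2(389.9) − 1(680.4) = 99.4
  D: 0 + 1(680.4) = 680.4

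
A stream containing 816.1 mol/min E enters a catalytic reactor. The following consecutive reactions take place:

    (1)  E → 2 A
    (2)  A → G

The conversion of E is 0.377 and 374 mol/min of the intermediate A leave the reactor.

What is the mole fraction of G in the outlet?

Conversion of E: E consumed = 1ξ₁ = 0.377 × 816.1 → ξ₁ = 307.7 mol/min.
A balance: n_A = 0 + 2ξ₁ − 1ξ₂ = 374 → ξ₂ = (2·307.7 − 374)/1 = 241.3 mol/min.
Outlet amounts (n = n₀ + Σ ν·ξ):
  E: 816.1 − 1(307.7) = 508.4
  A: 0 + 2(307.7) − 1(241.3) = 374
  G: 0 + 1(241.3) = 241.3
Total out = 1124 mol/min; y_G = 241.3 / 1124 = 0.2148.

0.215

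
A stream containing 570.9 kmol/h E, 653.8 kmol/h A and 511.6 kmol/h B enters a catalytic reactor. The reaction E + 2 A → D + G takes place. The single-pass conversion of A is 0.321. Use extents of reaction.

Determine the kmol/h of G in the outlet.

105 kmol/h

A reacted = 0.321 × 653.8 = 209.9 kmol/h; ν_A = −2, so ξ = 209.9/2 = 104.9 kmol/h.
Outlet amounts (n = n₀ + ν ξ):
  E: 570.9 − 1(104.9) = 466
  A: 653.8 − 2(104.9) = 443.9
  D: 0 + 1(104.9) = 104.9
  G: 0 + 1(104.9) = 104.9
  B: 511.6 (inert)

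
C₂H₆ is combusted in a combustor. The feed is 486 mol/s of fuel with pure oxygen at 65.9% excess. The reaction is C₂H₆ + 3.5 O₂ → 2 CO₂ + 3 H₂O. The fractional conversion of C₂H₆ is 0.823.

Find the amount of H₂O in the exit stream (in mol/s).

1200 mol/s

Stoichiometric O₂ = 3.5 × 486 = 1701 mol/s; O₂ fed = 1701 × 1.659 = 2822 mol/s.
Fuel reacted = 0.823 × 486 → ξ = 400 mol/s.
Outlet (n = n₀ + ν ξ):
  C₂H₆: 486 − 1(400) = 86.02
  O₂: 2822 − 3.5(400) = 1422
  CO₂: 0 + 2(400) = 800
  H₂O: 0 + 3(400) = 1200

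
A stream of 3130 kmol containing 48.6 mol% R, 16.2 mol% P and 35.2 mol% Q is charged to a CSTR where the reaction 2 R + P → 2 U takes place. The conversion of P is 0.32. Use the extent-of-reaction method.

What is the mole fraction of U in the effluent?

0.109

P reacted = 0.32 × 507.1 = 162.3 kmol; ν_P = −1, so ξ = 162.3/1 = 162.3 kmol.
Outlet amounts (n = n₀ + ν ξ):
  R: 1521 − 2(162.3) = 1197
  P: 507.1 − 1(162.3) = 344.8
  U: 0 + 2(162.3) = 324.5
  Q: 1102 (inert)
Total out = 2968 kmol; y_U = 324.5 / 2968 = 0.1093.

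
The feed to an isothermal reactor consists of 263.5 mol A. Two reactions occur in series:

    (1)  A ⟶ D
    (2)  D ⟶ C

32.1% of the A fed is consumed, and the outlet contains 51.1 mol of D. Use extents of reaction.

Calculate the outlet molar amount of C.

Conversion of A: A consumed = 1ξ₁ = 0.321 × 263.5 → ξ₁ = 84.58 mol.
D balance: n_D = 0 + 1ξ₁ − 1ξ₂ = 51.1 → ξ₂ = (1·84.58 − 51.1)/1 = 33.48 mol.
Outlet amounts (n = n₀ + Σ ν·ξ):
  A: 263.5 − 1(84.58) = 178.9
  D: 0 + 1(84.58) − 1(33.48) = 51.1
  C: 0 + 1(33.48) = 33.48

33.5 mol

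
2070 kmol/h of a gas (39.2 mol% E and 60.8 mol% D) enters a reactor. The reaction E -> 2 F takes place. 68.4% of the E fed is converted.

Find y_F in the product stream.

E reacted = 0.684 × 811.4 = 555 kmol/h; ν_E = −1, so ξ = 555/1 = 555 kmol/h.
Outlet amounts (n = n₀ + ν ξ):
  E: 811.4 − 1(555) = 256.4
  F: 0 + 2(555) = 1110
  D: 1259 (inert)
Total out = 2625 kmol/h; y_F = 1110 / 2625 = 0.4229.

0.423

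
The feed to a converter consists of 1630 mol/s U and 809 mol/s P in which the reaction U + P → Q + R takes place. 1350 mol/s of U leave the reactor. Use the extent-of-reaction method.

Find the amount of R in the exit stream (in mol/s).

For U: n = n₀ − 1ξ → 1350 = 1630 − 1ξ, giving ξ = 280 mol/s.
Outlet amounts (n = n₀ + ν ξ):
  U: 1630 − 1(280) = 1350
  P: 809 − 1(280) = 529
  Q: 0 + 1(280) = 280
  R: 0 + 1(280) = 280

280 mol/s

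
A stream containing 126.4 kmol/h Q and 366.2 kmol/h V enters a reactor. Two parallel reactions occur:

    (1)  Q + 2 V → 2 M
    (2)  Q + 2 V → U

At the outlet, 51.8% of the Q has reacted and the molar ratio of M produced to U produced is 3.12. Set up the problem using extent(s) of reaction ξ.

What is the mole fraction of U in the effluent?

0.0637

Conversion of Q: Q consumed = 0.518 × 126.4 = 65.48 kmol/h = 1ξ₁ + 1ξ₂.
Selectivity: 2ξ₁ / (1ξ₂) = 3.12 → ξ₁ = 1.56 ξ₂.
Substitute: (1·1.56 + 1) ξ₂ = 65.48 → ξ₂ = 25.58 kmol/h, ξ₁ = 39.9 kmol/h.
Outlet amounts (n = n₀ + Σ ν·ξ):
  Q: 126.4 − 1(39.9) − 1(25.58) = 60.92
  V: 366.2 − 2(39.9) − 2(25.58) = 235.2
  M: 0 + 2(39.9) = 79.8
  U: 0 + 1(25.58) = 25.58
Total out = 401.5 kmol/h; y_U = 25.58 / 401.5 = 0.06369.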